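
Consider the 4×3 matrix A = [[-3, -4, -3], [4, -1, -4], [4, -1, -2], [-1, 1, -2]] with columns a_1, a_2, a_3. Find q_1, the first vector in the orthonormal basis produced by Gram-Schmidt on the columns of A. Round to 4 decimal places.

q_1 = (-0.4629, 0.6172, 0.6172, -0.1543)

a_1 = (-3, 4, 4, -1); ‖a_1‖ = 6.4807, so q_1 = (-0.4629, 0.6172, 0.6172, -0.1543).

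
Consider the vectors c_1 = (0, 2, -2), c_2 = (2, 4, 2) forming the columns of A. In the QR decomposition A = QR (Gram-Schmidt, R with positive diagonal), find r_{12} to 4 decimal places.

c_1 = (0, 2, -2); ‖c_1‖ = 2.8284, so q_1 = (0.0000, 0.7071, -0.7071).
r_{12} = q_1·c_2 = 1.4142.

r_{12} = 1.4142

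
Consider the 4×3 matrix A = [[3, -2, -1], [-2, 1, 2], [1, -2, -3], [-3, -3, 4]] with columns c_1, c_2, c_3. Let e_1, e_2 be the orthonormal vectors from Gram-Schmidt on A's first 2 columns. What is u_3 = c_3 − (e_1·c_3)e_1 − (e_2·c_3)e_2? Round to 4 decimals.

e_1 = c_1/‖c_1‖ = (3, -2, 1, -3)/4.7958 = (0.6255, -0.4170, 0.2085, -0.6255).
r_{12} = e_1·c_2 = -0.2085.
u_2 = c_2 + 0.2085·e_1 = (-1.8696, 0.9130, -1.9565, -3.1304).
‖u_2‖ = 4.2375, so e_2 = (-0.4412, 0.2155, -0.4617, -0.7387).
r_{13} = e_1·c_3 = -4.5873; r_{23} = e_2·c_3 = -0.6977.
u_3 = c_3 + 4.5873·e_1 + 0.6977·e_2 = (1.5617, 0.2373, -2.3656, 0.6150).

u_3 = (1.5617, 0.2373, -2.3656, 0.6150)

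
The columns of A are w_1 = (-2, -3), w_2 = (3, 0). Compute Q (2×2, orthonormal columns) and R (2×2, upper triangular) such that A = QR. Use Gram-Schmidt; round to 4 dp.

w_1 = (-2, -3); ‖w_1‖ = 3.6056, so e_1 = (-0.5547, -0.8321).
e_1·w_2 = (-0.5547)·3 + (-0.8321)·0 = -1.6641.
u_2 = w_2 + 1.6641·e_1 = (2.0769, -1.3846).
‖u_2‖ = 2.4962, so e_2 = (0.8321, -0.5547).

Q = [[-0.5547, 0.8321], [-0.8321, -0.5547]], R = [[3.6056, -1.6641], [0.0000, 2.4962]]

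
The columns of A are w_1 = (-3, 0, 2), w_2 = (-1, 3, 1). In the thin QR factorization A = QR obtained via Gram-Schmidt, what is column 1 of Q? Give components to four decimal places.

w_1 = (-3, 0, 2); ‖w_1‖ = 3.6056, so q_1 = (-0.8321, 0.0000, 0.5547).

q_1 = (-0.8321, 0.0000, 0.5547)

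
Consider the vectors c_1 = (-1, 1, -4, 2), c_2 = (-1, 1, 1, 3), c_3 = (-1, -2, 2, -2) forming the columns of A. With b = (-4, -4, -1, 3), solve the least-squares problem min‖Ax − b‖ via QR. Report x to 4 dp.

c_1 = (-1, 1, -4, 2); ‖c_1‖ = 4.6904, so q_1 = (-0.2132, 0.2132, -0.8528, 0.4264).
q_1·c_2 = (-0.2132)·(-1) + 0.2132·1 + (-0.8528)·1 + 0.4264·3 = 0.8528.
u_2 = c_2 − 0.8528·q_1 = (-0.8182, 0.8182, 1.7273, 2.6364).
‖u_2‖ = 3.3575, so q_2 = (-0.2437, 0.2437, 0.5145, 0.7852).
q_1·c_3 = (-0.2132)·(-1) + 0.2132·(-2) + (-0.8528)·2 + 0.4264·(-2) = -2.7716; q_2·c_3 = (-0.2437)·(-1) + 0.2437·(-2) + 0.5145·2 + 0.7852·(-2) = -0.7852.
u_3 = c_3 + 2.7716·q_1 + 0.7852·q_2 = (-1.7823, -1.2177, 0.0403, -0.2016).
‖u_3‖ = 2.1683, so q_3 = (-0.8220, -0.5616, 0.0186, -0.0930).
Qᵀb = (2.1320, 1.8412, 5.2367).
Back-substitute: x_3 = 5.2367/2.1683 = 2.4151.
x_2 = (1.8412 + 0.7852·2.4151)/3.3575 = 1.1132.
x_1 = (2.1320 − 0.8528·1.1132 + 2.7716·2.4151)/4.6904 = 1.6792.

x = (1.6792, 1.1132, 2.4151)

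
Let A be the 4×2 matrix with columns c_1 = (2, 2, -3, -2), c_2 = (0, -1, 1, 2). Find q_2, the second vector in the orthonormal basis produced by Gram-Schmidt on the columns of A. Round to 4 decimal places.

q_2 = (0.5855, -0.0976, -0.1952, 0.7807)

q_1 = c_1/‖c_1‖ = (2, 2, -3, -2)/4.5826 = (0.4364, 0.4364, -0.6547, -0.4364).
r_{12} = q_1·c_2 = -1.9640.
u_2 = c_2 + 1.9640·q_1 = (0.8571, -0.1429, -0.2857, 1.1429).
‖u_2‖ = 1.4639, so q_2 = (0.5855, -0.0976, -0.1952, 0.7807).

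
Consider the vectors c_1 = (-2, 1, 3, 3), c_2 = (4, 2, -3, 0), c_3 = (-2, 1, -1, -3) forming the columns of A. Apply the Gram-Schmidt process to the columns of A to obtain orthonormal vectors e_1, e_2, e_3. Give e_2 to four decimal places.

e_2 = (0.6149, 0.6050, -0.2380, 0.4463)

c_1 = (-2, 1, 3, 3); ‖c_1‖ = 4.7958, so e_1 = (-0.4170, 0.2085, 0.6255, 0.6255).
e_1·c_2 = (-0.4170)·4 + 0.2085·2 + 0.6255·(-3) + 0.6255·0 = -3.1277.
u_2 = c_2 + 3.1277·e_1 = (2.6957, 2.6522, -1.0435, 1.9565).
‖u_2‖ = 4.3838, so e_2 = (0.6149, 0.6050, -0.2380, 0.4463).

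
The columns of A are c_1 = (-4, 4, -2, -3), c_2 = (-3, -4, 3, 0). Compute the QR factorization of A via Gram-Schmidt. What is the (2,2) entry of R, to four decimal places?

r_{22} = 5.6372

c_1 = (-4, 4, -2, -3); ‖c_1‖ = 6.7082, so q_1 = (-0.5963, 0.5963, -0.2981, -0.4472).
q_1·c_2 = (-0.5963)·(-3) + 0.5963·(-4) + (-0.2981)·3 + (-0.4472)·0 = -1.4907.
u_2 = c_2 + 1.4907·q_1 = (-3.8889, -3.1111, 2.5556, -0.6667).
r_{22} = ‖u_2‖ = 5.6372.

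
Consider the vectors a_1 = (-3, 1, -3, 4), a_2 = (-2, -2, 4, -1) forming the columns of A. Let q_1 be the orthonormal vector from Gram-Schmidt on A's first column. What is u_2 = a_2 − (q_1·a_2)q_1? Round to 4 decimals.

u_2 = (-3.0286, -1.6571, 2.9714, 0.3714)

q_1 = a_1/‖a_1‖ = (-3, 1, -3, 4)/5.9161 = (-0.5071, 0.1690, -0.5071, 0.6761).
r_{12} = q_1·a_2 = -2.0284.
u_2 = a_2 + 2.0284·q_1 = (-3.0286, -1.6571, 2.9714, 0.3714).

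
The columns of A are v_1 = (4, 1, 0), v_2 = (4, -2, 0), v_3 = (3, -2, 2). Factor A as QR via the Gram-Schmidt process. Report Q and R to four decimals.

v_1 = (4, 1, 0); ‖v_1‖ = 4.1231, so q_1 = (0.9701, 0.2425, 0.0000).
q_1·v_2 = 0.9701·4 + 0.2425·(-2) + 0.0000·0 = 3.3955.
u_2 = v_2 − 3.3955·q_1 = (0.7059, -2.8235, 0.0000).
‖u_2‖ = 2.9104, so q_2 = (0.2425, -0.9701, 0.0000).
q_1·v_3 = 0.9701·3 + 0.2425·(-2) + 0.0000·2 = 2.4254; q_2·v_3 = 0.2425·3 + (-0.9701)·(-2) + 0.0000·2 = 2.6679.
u_3 = v_3 − 2.4254·q_1 − 2.6679·q_2 = (0.0000, 0.0000, 2.0000).
‖u_3‖ = 2.0000, so q_3 = (0.0000, 0.0000, 1.0000).

Q = [[0.9701, 0.2425, 0.0000], [0.2425, -0.9701, 0.0000], [0.0000, 0.0000, 1.0000]], R = [[4.1231, 3.3955, 2.4254], [0.0000, 2.9104, 2.6679], [0.0000, 0.0000, 2.0000]]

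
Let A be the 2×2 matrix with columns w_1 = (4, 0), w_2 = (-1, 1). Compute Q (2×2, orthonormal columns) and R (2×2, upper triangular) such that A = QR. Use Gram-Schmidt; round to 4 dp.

Q = [[1.0000, 0.0000], [0.0000, 1.0000]], R = [[4.0000, -1.0000], [0.0000, 1.0000]]

q_1 = w_1/‖w_1‖ = (4, 0)/4.0000 = (1.0000, 0.0000).
r_{12} = q_1·w_2 = -1.0000.
u_2 = w_2 + 1.0000·q_1 = (0.0000, 1.0000).
‖u_2‖ = 1.0000, so q_2 = (0.0000, 1.0000).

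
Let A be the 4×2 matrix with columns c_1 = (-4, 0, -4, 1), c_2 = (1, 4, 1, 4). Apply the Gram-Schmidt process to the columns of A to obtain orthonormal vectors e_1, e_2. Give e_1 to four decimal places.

e_1 = c_1/‖c_1‖ = (-4, 0, -4, 1)/5.7446 = (-0.6963, 0.0000, -0.6963, 0.1741).

e_1 = (-0.6963, 0.0000, -0.6963, 0.1741)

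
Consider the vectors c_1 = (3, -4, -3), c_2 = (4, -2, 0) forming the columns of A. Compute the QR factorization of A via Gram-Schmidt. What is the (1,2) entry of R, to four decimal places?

q_1 = c_1/‖c_1‖ = (3, -4, -3)/5.8310 = (0.5145, -0.6860, -0.5145).
r_{12} = q_1·c_2 = 3.4300.

r_{12} = 3.4300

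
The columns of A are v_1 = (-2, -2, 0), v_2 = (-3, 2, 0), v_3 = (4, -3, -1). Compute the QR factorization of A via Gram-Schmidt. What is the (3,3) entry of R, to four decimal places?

e_1 = v_1/‖v_1‖ = (-2, -2, 0)/2.8284 = (-0.7071, -0.7071, 0.0000).
r_{12} = e_1·v_2 = 0.7071.
u_2 = v_2 − 0.7071·e_1 = (-2.5000, 2.5000, 0.0000).
‖u_2‖ = 3.5355, so e_2 = (-0.7071, 0.7071, 0.0000).
r_{13} = e_1·v_3 = -0.7071; r_{23} = e_2·v_3 = -4.9497.
u_3 = v_3 + 0.7071·e_1 + 4.9497·e_2 = (0.0000, 0.0000, -1.0000).
r_{33} = ‖u_3‖ = 1.0000.

r_{33} = 1.0000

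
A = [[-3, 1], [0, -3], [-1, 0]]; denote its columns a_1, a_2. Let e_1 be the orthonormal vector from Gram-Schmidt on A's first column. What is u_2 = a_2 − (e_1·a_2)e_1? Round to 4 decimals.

e_1 = a_1/‖a_1‖ = (-3, 0, -1)/3.1623 = (-0.9487, 0.0000, -0.3162).
r_{12} = e_1·a_2 = -0.9487.
u_2 = a_2 + 0.9487·e_1 = (0.1000, -3.0000, -0.3000).

u_2 = (0.1000, -3.0000, -0.3000)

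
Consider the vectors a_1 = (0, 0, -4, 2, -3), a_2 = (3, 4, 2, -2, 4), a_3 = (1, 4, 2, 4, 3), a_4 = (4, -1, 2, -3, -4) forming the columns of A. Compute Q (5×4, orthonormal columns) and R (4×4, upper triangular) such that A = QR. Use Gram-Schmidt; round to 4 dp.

a_1 = (0, 0, -4, 2, -3); ‖a_1‖ = 5.3852, so q_1 = (0.0000, 0.0000, -0.7428, 0.3714, -0.5571).
q_1·a_2 = 0.0000·3 + 0.0000·4 + (-0.7428)·2 + 0.3714·(-2) + (-0.5571)·4 = -4.4567.
u_2 = a_2 + 4.4567·q_1 = (3.0000, 4.0000, -1.3103, -0.3448, 1.5172).
‖u_2‖ = 5.3980, so q_2 = (0.5558, 0.7410, -0.2427, -0.0639, 0.2811).
q_1·a_3 = 0.0000·1 + 0.0000·4 + (-0.7428)·2 + 0.3714·4 + (-0.5571)·3 = -1.6713; q_2·a_3 = 0.5558·1 + 0.7410·4 + (-0.2427)·2 + (-0.0639)·4 + 0.2811·3 = 3.6221.
u_3 = a_3 + 1.6713·q_1 − 3.6221·q_2 = (-1.0130, 1.3160, 1.6379, 4.8521, 1.0509).
‖u_3‖ = 5.4852, so q_3 = (-0.1847, 0.2399, 0.2986, 0.8846, 0.1916).
q_1·a_4 = 0.0000·4 + 0.0000·(-1) + (-0.7428)·2 + 0.3714·(-3) + (-0.5571)·(-4) = -0.3714; q_2·a_4 = 0.5558·4 + 0.7410·(-1) + (-0.2427)·2 + (-0.0639)·(-3) + 0.2811·(-4) = 0.0639; q_3·a_4 = (-0.1847)·4 + 0.2399·(-1) + 0.2986·2 + 0.8846·(-3) + 0.1916·(-4) = -3.8015.
u_4 = a_4 + 0.3714·q_1 − 0.0639·q_2 + 3.8015·q_3 = (3.2624, -0.1353, 2.8748, 0.5047, -3.4965).
‖u_4‖ = 5.6042, so q_4 = (0.5821, -0.0241, 0.5130, 0.0901, -0.6239).

Q = [[0.0000, 0.5558, -0.1847, 0.5821], [0.0000, 0.7410, 0.2399, -0.0241], [-0.7428, -0.2427, 0.2986, 0.5130], [0.3714, -0.0639, 0.8846, 0.0901], [-0.5571, 0.2811, 0.1916, -0.6239]], R = [[5.3852, -4.4567, -1.6713, -0.3714], [0.0000, 5.3980, 3.6221, 0.0639], [0.0000, 0.0000, 5.4852, -3.8015], [0.0000, 0.0000, 0.0000, 5.6042]]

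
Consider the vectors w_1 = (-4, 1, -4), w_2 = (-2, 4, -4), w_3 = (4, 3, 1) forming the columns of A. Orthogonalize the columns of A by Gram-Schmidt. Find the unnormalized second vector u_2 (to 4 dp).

e_1 = w_1/‖w_1‖ = (-4, 1, -4)/5.7446 = (-0.6963, 0.1741, -0.6963).
r_{12} = e_1·w_2 = 4.8742.
u_2 = w_2 − 4.8742·e_1 = (1.3939, 3.1515, -0.6061).

u_2 = (1.3939, 3.1515, -0.6061)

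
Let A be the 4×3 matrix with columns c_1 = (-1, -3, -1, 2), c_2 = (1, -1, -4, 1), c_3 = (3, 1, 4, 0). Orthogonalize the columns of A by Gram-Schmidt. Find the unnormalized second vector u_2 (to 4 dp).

u_2 = (1.5333, 0.6000, -3.4667, -0.0667)

c_1 = (-1, -3, -1, 2); ‖c_1‖ = 3.8730, so e_1 = (-0.2582, -0.7746, -0.2582, 0.5164).
e_1·c_2 = (-0.2582)·1 + (-0.7746)·(-1) + (-0.2582)·(-4) + 0.5164·1 = 2.0656.
u_2 = c_2 − 2.0656·e_1 = (1.5333, 0.6000, -3.4667, -0.0667).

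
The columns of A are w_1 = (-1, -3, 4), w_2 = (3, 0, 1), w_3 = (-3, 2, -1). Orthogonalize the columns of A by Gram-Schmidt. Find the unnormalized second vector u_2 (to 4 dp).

w_1 = (-1, -3, 4); ‖w_1‖ = 5.0990, so e_1 = (-0.1961, -0.5883, 0.7845).
e_1·w_2 = (-0.1961)·3 + (-0.5883)·0 + 0.7845·1 = 0.1961.
u_2 = w_2 − 0.1961·e_1 = (3.0385, 0.1154, 0.8462).

u_2 = (3.0385, 0.1154, 0.8462)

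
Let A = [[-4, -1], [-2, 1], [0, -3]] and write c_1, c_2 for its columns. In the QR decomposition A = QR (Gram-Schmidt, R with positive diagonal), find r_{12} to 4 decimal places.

c_1 = (-4, -2, 0); ‖c_1‖ = 4.4721, so e_1 = (-0.8944, -0.4472, 0.0000).
r_{12} = e_1·c_2 = 0.4472.

r_{12} = 0.4472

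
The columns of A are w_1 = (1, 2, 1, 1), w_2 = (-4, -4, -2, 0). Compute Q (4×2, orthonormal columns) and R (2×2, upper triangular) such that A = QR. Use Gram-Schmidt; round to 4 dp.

Q = [[0.3780, -0.7071], [0.7559, 0.0000], [0.3780, 0.0000], [0.3780, 0.7071]], R = [[2.6458, -5.2915], [0.0000, 2.8284]]

w_1 = (1, 2, 1, 1); ‖w_1‖ = 2.6458, so q_1 = (0.3780, 0.7559, 0.3780, 0.3780).
q_1·w_2 = 0.3780·(-4) + 0.7559·(-4) + 0.3780·(-2) + 0.3780·0 = -5.2915.
u_2 = w_2 + 5.2915·q_1 = (-2.0000, 0.0000, 0.0000, 2.0000).
‖u_2‖ = 2.8284, so q_2 = (-0.7071, 0.0000, 0.0000, 0.7071).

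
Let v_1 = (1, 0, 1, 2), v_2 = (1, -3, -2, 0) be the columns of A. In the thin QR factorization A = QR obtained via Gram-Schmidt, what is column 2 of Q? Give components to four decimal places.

e_2 = (0.3137, -0.8066, -0.4929, 0.0896)

e_1 = v_1/‖v_1‖ = (1, 0, 1, 2)/2.4495 = (0.4082, 0.0000, 0.4082, 0.8165).
r_{12} = e_1·v_2 = -0.4082.
u_2 = v_2 + 0.4082·e_1 = (1.1667, -3.0000, -1.8333, 0.3333).
‖u_2‖ = 3.7193, so e_2 = (0.3137, -0.8066, -0.4929, 0.0896).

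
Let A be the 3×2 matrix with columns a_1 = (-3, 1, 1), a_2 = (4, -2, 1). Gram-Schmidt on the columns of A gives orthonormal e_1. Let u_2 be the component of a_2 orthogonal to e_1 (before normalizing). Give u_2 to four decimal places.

u_2 = (0.4545, -0.8182, 2.1818)

a_1 = (-3, 1, 1); ‖a_1‖ = 3.3166, so e_1 = (-0.9045, 0.3015, 0.3015).
e_1·a_2 = (-0.9045)·4 + 0.3015·(-2) + 0.3015·1 = -3.9196.
u_2 = a_2 + 3.9196·e_1 = (0.4545, -0.8182, 2.1818).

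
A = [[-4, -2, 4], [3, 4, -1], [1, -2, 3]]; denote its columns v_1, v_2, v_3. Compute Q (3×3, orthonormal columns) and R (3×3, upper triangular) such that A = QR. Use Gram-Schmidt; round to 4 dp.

Q = [[-0.7845, 0.2265, 0.5774], [0.5883, 0.5661, 0.5774], [0.1961, -0.7926, 0.5774]], R = [[5.0990, 3.5301, -3.1379], [0.0000, 3.3968, -2.0381], [0.0000, 0.0000, 3.4641]]

v_1 = (-4, 3, 1); ‖v_1‖ = 5.0990, so q_1 = (-0.7845, 0.5883, 0.1961).
q_1·v_2 = (-0.7845)·(-2) + 0.5883·4 + 0.1961·(-2) = 3.5301.
u_2 = v_2 − 3.5301·q_1 = (0.7692, 1.9231, -2.6923).
‖u_2‖ = 3.3968, so q_2 = (0.2265, 0.5661, -0.7926).
q_1·v_3 = (-0.7845)·4 + 0.5883·(-1) + 0.1961·3 = -3.1379; q_2·v_3 = 0.2265·4 + 0.5661·(-1) + (-0.7926)·3 = -2.0381.
u_3 = v_3 + 3.1379·q_1 + 2.0381·q_2 = (2.0000, 2.0000, 2.0000).
‖u_3‖ = 3.4641, so q_3 = (0.5774, 0.5774, 0.5774).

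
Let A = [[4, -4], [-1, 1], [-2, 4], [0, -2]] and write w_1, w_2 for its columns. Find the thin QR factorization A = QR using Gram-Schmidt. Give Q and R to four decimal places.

w_1 = (4, -1, -2, 0); ‖w_1‖ = 4.5826, so q_1 = (0.8729, -0.2182, -0.4364, 0.0000).
q_1·w_2 = 0.8729·(-4) + (-0.2182)·1 + (-0.4364)·4 + 0.0000·(-2) = -5.4554.
u_2 = w_2 + 5.4554·q_1 = (0.7619, -0.1905, 1.6190, -2.0000).
‖u_2‖ = 2.6904, so q_2 = (0.2832, -0.0708, 0.6018, -0.7434).

Q = [[0.8729, 0.2832], [-0.2182, -0.0708], [-0.4364, 0.6018], [0.0000, -0.7434]], R = [[4.5826, -5.4554], [0.0000, 2.6904]]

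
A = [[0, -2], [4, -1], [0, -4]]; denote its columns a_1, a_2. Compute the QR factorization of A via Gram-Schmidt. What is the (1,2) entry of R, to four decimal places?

e_1 = a_1/‖a_1‖ = (0, 4, 0)/4.0000 = (0.0000, 1.0000, 0.0000).
r_{12} = e_1·a_2 = -1.0000.

r_{12} = -1.0000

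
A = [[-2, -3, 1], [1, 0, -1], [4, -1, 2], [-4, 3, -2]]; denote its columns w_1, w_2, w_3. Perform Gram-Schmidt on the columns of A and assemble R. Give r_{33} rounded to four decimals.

r_{33} = 1.4119

w_1 = (-2, 1, 4, -4); ‖w_1‖ = 6.0828, so e_1 = (-0.3288, 0.1644, 0.6576, -0.6576).
e_1·w_2 = (-0.3288)·(-3) + 0.1644·0 + 0.6576·(-1) + (-0.6576)·3 = -1.6440.
u_2 = w_2 + 1.6440·e_1 = (-3.5405, 0.2703, 0.0811, 1.9189).
‖u_2‖ = 4.0370, so e_2 = (-0.8770, 0.0669, 0.0201, 0.4753).
e_1·w_3 = (-0.3288)·1 + 0.1644·(-1) + 0.6576·2 + (-0.6576)·(-2) = 2.1372; e_2·w_3 = (-0.8770)·1 + 0.0669·(-1) + 0.0201·2 + 0.4753·(-2) = -1.8545.
u_3 = w_3 − 2.1372·e_1 + 1.8545·e_2 = (0.0763, -1.2272, 0.6318, 0.2869).
r_{33} = ‖u_3‖ = 1.4119.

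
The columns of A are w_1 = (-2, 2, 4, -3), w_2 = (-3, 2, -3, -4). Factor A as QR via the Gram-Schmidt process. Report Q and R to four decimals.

w_1 = (-2, 2, 4, -3); ‖w_1‖ = 5.7446, so q_1 = (-0.3482, 0.3482, 0.6963, -0.5222).
q_1·w_2 = (-0.3482)·(-3) + 0.3482·2 + 0.6963·(-3) + (-0.5222)·(-4) = 1.7408.
u_2 = w_2 − 1.7408·q_1 = (-2.3939, 1.3939, -4.2121, -3.0909).
‖u_2‖ = 5.9135, so q_2 = (-0.4048, 0.2357, -0.7123, -0.5227).

Q = [[-0.3482, -0.4048], [0.3482, 0.2357], [0.6963, -0.7123], [-0.5222, -0.5227]], R = [[5.7446, 1.7408], [0.0000, 5.9135]]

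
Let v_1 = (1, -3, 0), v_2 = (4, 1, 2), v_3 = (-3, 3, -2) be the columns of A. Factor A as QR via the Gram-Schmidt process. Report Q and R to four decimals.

Q = [[0.3162, 0.8531, 0.4150], [-0.9487, 0.2844, 0.1383], [0.0000, 0.4375, -0.8992]], R = [[3.1623, 0.3162, -3.7947], [0.0000, 4.5717, -2.5811], [0.0000, 0.0000, 0.9684]]

v_1 = (1, -3, 0); ‖v_1‖ = 3.1623, so q_1 = (0.3162, -0.9487, 0.0000).
q_1·v_2 = 0.3162·4 + (-0.9487)·1 + 0.0000·2 = 0.3162.
u_2 = v_2 − 0.3162·q_1 = (3.9000, 1.3000, 2.0000).
‖u_2‖ = 4.5717, so q_2 = (0.8531, 0.2844, 0.4375).
q_1·v_3 = 0.3162·(-3) + (-0.9487)·3 + 0.0000·(-2) = -3.7947; q_2·v_3 = 0.8531·(-3) + 0.2844·3 + 0.4375·(-2) = -2.5811.
u_3 = v_3 + 3.7947·q_1 + 2.5811·q_2 = (0.4019, 0.1340, -0.8708).
‖u_3‖ = 0.9684, so q_3 = (0.4150, 0.1383, -0.8992).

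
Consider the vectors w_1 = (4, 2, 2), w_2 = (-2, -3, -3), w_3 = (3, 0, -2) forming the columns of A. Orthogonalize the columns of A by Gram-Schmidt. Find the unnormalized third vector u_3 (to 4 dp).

u_3 = (0.0000, 1.0000, -1.0000)

w_1 = (4, 2, 2); ‖w_1‖ = 4.8990, so e_1 = (0.8165, 0.4082, 0.4082).
e_1·w_2 = 0.8165·(-2) + 0.4082·(-3) + 0.4082·(-3) = -4.0825.
u_2 = w_2 + 4.0825·e_1 = (1.3333, -1.3333, -1.3333).
‖u_2‖ = 2.3094, so e_2 = (0.5774, -0.5774, -0.5774).
e_1·w_3 = 0.8165·3 + 0.4082·0 + 0.4082·(-2) = 1.6330; e_2·w_3 = 0.5774·3 + (-0.5774)·0 + (-0.5774)·(-2) = 2.8868.
u_3 = w_3 − 1.6330·e_1 − 2.8868·e_2 = (0.0000, 1.0000, -1.0000).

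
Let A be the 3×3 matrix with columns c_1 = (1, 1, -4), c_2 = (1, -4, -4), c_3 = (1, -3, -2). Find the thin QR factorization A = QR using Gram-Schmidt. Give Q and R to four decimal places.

c_1 = (1, 1, -4); ‖c_1‖ = 4.2426, so q_1 = (0.2357, 0.2357, -0.9428).
q_1·c_2 = 0.2357·1 + 0.2357·(-4) + (-0.9428)·(-4) = 3.0641.
u_2 = c_2 − 3.0641·q_1 = (0.2778, -4.7222, -1.1111).
‖u_2‖ = 4.8591, so q_2 = (0.0572, -0.9718, -0.2287).
q_1·c_3 = 0.2357·1 + 0.2357·(-3) + (-0.9428)·(-2) = 1.4142; q_2·c_3 = 0.0572·1 + (-0.9718)·(-3) + (-0.2287)·(-2) = 3.4300.
u_3 = c_3 − 1.4142·q_1 − 3.4300·q_2 = (0.4706, 0.0000, 0.1176).
‖u_3‖ = 0.4851, so q_3 = (0.9701, 0.0000, 0.2425).

Q = [[0.2357, 0.0572, 0.9701], [0.2357, -0.9718, 0.0000], [-0.9428, -0.2287, 0.2425]], R = [[4.2426, 3.0641, 1.4142], [0.0000, 4.8591, 3.4300], [0.0000, 0.0000, 0.4851]]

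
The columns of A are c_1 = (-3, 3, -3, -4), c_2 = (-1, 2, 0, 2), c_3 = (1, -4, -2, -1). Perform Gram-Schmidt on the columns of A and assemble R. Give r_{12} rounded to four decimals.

c_1 = (-3, 3, -3, -4); ‖c_1‖ = 6.5574, so q_1 = (-0.4575, 0.4575, -0.4575, -0.6100).
r_{12} = q_1·c_2 = 0.1525.

r_{12} = 0.1525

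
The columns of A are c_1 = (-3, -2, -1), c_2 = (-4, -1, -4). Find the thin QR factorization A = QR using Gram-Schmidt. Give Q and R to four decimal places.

c_1 = (-3, -2, -1); ‖c_1‖ = 3.7417, so e_1 = (-0.8018, -0.5345, -0.2673).
e_1·c_2 = (-0.8018)·(-4) + (-0.5345)·(-1) + (-0.2673)·(-4) = 4.8107.
u_2 = c_2 − 4.8107·e_1 = (-0.1429, 1.5714, -2.7143).
‖u_2‖ = 3.1396, so e_2 = (-0.0455, 0.5005, -0.8645).

Q = [[-0.8018, -0.0455], [-0.5345, 0.5005], [-0.2673, -0.8645]], R = [[3.7417, 4.8107], [0.0000, 3.1396]]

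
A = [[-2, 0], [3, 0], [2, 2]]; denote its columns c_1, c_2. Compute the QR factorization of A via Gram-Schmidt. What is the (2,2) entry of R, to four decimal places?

r_{22} = 1.7489

c_1 = (-2, 3, 2); ‖c_1‖ = 4.1231, so e_1 = (-0.4851, 0.7276, 0.4851).
e_1·c_2 = (-0.4851)·0 + 0.7276·0 + 0.4851·2 = 0.9701.
u_2 = c_2 − 0.9701·e_1 = (0.4706, -0.7059, 1.5294).
r_{22} = ‖u_2‖ = 1.7489.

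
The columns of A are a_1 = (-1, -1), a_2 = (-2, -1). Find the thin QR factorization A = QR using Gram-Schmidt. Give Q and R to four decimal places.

Q = [[-0.7071, -0.7071], [-0.7071, 0.7071]], R = [[1.4142, 2.1213], [0.0000, 0.7071]]

a_1 = (-1, -1); ‖a_1‖ = 1.4142, so q_1 = (-0.7071, -0.7071).
q_1·a_2 = (-0.7071)·(-2) + (-0.7071)·(-1) = 2.1213.
u_2 = a_2 − 2.1213·q_1 = (-0.5000, 0.5000).
‖u_2‖ = 0.7071, so q_2 = (-0.7071, 0.7071).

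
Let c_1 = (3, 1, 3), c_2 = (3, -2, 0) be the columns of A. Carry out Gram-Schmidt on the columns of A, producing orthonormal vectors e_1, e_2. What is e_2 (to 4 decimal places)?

e_2 = (0.5869, -0.7337, -0.3424)

e_1 = c_1/‖c_1‖ = (3, 1, 3)/4.3589 = (0.6882, 0.2294, 0.6882).
r_{12} = e_1·c_2 = 1.6059.
u_2 = c_2 − 1.6059·e_1 = (1.8947, -2.3684, -1.1053).
‖u_2‖ = 3.2282, so e_2 = (0.5869, -0.7337, -0.3424).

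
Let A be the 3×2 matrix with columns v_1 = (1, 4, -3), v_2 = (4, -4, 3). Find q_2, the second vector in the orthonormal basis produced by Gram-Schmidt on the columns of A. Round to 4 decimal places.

v_1 = (1, 4, -3); ‖v_1‖ = 5.0990, so q_1 = (0.1961, 0.7845, -0.5883).
q_1·v_2 = 0.1961·4 + 0.7845·(-4) + (-0.5883)·3 = -4.1184.
u_2 = v_2 + 4.1184·q_1 = (4.8077, -0.7692, 0.5769).
‖u_2‖ = 4.9029, so q_2 = (0.9806, -0.1569, 0.1177).

q_2 = (0.9806, -0.1569, 0.1177)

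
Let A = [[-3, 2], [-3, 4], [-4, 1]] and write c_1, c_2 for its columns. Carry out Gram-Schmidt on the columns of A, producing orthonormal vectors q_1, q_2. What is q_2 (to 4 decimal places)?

q_1 = c_1/‖c_1‖ = (-3, -3, -4)/5.8310 = (-0.5145, -0.5145, -0.6860).
r_{12} = q_1·c_2 = -3.7730.
u_2 = c_2 + 3.7730·q_1 = (0.0588, 2.0588, -1.5882).
‖u_2‖ = 2.6009, so q_2 = (0.0226, 0.7916, -0.6106).

q_2 = (0.0226, 0.7916, -0.6106)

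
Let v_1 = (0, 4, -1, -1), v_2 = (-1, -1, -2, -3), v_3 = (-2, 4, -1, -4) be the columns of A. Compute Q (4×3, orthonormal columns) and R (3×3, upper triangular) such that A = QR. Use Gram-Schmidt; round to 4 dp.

v_1 = (0, 4, -1, -1); ‖v_1‖ = 4.2426, so e_1 = (0.0000, 0.9428, -0.2357, -0.2357).
e_1·v_2 = 0.0000·(-1) + 0.9428·(-1) + (-0.2357)·(-2) + (-0.2357)·(-3) = 0.2357.
u_2 = v_2 − 0.2357·e_1 = (-1.0000, -1.2222, -1.9444, -2.9444).
‖u_2‖ = 3.8658, so e_2 = (-0.2587, -0.3162, -0.5030, -0.7617).
e_1·v_3 = 0.0000·(-2) + 0.9428·4 + (-0.2357)·(-1) + (-0.2357)·(-4) = 4.9497; e_2·v_3 = (-0.2587)·(-2) + (-0.3162)·4 + (-0.5030)·(-1) + (-0.7617)·(-4) = 2.8023.
u_3 = v_3 − 4.9497·e_1 − 2.8023·e_2 = (-1.2751, 0.2193, 1.5762, -0.6989).
‖u_3‖ = 2.1557, so e_3 = (-0.5915, 0.1017, 0.7312, -0.3242).

Q = [[0.0000, -0.2587, -0.5915], [0.9428, -0.3162, 0.1017], [-0.2357, -0.5030, 0.7312], [-0.2357, -0.7617, -0.3242]], R = [[4.2426, 0.2357, 4.9497], [0.0000, 3.8658, 2.8023], [0.0000, 0.0000, 2.1557]]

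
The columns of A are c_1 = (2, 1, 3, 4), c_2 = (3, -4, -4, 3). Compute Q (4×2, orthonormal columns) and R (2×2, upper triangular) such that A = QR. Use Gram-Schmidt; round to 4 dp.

Q = [[0.3651, 0.4059], [0.1826, -0.5759], [0.5477, -0.5948], [0.7303, 0.3871]], R = [[5.4772, 0.3651], [0.0000, 7.0616]]

c_1 = (2, 1, 3, 4); ‖c_1‖ = 5.4772, so e_1 = (0.3651, 0.1826, 0.5477, 0.7303).
e_1·c_2 = 0.3651·3 + 0.1826·(-4) + 0.5477·(-4) + 0.7303·3 = 0.3651.
u_2 = c_2 − 0.3651·e_1 = (2.8667, -4.0667, -4.2000, 2.7333).
‖u_2‖ = 7.0616, so e_2 = (0.4059, -0.5759, -0.5948, 0.3871).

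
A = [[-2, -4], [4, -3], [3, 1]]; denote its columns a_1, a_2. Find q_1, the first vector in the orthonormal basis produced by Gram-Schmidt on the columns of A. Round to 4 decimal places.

q_1 = (-0.3714, 0.7428, 0.5571)

a_1 = (-2, 4, 3); ‖a_1‖ = 5.3852, so q_1 = (-0.3714, 0.7428, 0.5571).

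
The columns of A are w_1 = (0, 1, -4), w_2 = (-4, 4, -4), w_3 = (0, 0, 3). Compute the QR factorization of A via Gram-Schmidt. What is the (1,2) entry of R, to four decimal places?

r_{12} = 4.8507

w_1 = (0, 1, -4); ‖w_1‖ = 4.1231, so e_1 = (0.0000, 0.2425, -0.9701).
r_{12} = e_1·w_2 = 4.8507.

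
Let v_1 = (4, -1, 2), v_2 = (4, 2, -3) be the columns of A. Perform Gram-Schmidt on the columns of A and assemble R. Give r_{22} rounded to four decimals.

v_1 = (4, -1, 2); ‖v_1‖ = 4.5826, so q_1 = (0.8729, -0.2182, 0.4364).
q_1·v_2 = 0.8729·4 + (-0.2182)·2 + 0.4364·(-3) = 1.7457.
u_2 = v_2 − 1.7457·q_1 = (2.4762, 2.3810, -3.7619).
r_{22} = ‖u_2‖ = 5.0943.

r_{22} = 5.0943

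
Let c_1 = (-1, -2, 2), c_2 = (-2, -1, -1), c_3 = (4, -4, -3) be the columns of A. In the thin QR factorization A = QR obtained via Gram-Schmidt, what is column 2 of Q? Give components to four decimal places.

q_1 = c_1/‖c_1‖ = (-1, -2, 2)/3.0000 = (-0.3333, -0.6667, 0.6667).
r_{12} = q_1·c_2 = 0.6667.
u_2 = c_2 − 0.6667·q_1 = (-1.7778, -0.5556, -1.4444).
‖u_2‖ = 2.3570, so q_2 = (-0.7542, -0.2357, -0.6128).

q_2 = (-0.7542, -0.2357, -0.6128)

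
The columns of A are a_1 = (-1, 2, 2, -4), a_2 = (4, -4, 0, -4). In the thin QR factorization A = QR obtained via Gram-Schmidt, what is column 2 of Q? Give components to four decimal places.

e_2 = (0.6045, -0.6277, -0.0465, -0.4882)

a_1 = (-1, 2, 2, -4); ‖a_1‖ = 5.0000, so e_1 = (-0.2000, 0.4000, 0.4000, -0.8000).
e_1·a_2 = (-0.2000)·4 + 0.4000·(-4) + 0.4000·0 + (-0.8000)·(-4) = 0.8000.
u_2 = a_2 − 0.8000·e_1 = (4.1600, -4.3200, -0.3200, -3.3600).
‖u_2‖ = 6.8819, so e_2 = (0.6045, -0.6277, -0.0465, -0.4882).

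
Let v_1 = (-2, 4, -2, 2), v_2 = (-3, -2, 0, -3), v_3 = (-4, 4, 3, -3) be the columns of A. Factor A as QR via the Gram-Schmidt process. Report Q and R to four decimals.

v_1 = (-2, 4, -2, 2); ‖v_1‖ = 5.2915, so e_1 = (-0.3780, 0.7559, -0.3780, 0.3780).
e_1·v_2 = (-0.3780)·(-3) + 0.7559·(-2) + (-0.3780)·0 + 0.3780·(-3) = -1.5119.
u_2 = v_2 + 1.5119·e_1 = (-3.5714, -0.8571, -0.5714, -2.4286).
‖u_2‖ = 4.4401, so e_2 = (-0.8044, -0.1930, -0.1287, -0.5470).
e_1·v_3 = (-0.3780)·(-4) + 0.7559·4 + (-0.3780)·3 + 0.3780·(-3) = 2.2678; e_2·v_3 = (-0.8044)·(-4) + (-0.1930)·4 + (-0.1287)·3 + (-0.5470)·(-3) = 3.7001.
u_3 = v_3 − 2.2678·e_1 − 3.7001·e_2 = (-0.1667, 3.0000, 4.3333, -1.8333).
‖u_3‖ = 5.5827, so e_3 = (-0.0299, 0.5374, 0.7762, -0.3284).

Q = [[-0.3780, -0.8044, -0.0299], [0.7559, -0.1930, 0.5374], [-0.3780, -0.1287, 0.7762], [0.3780, -0.5470, -0.3284]], R = [[5.2915, -1.5119, 2.2678], [0.0000, 4.4401, 3.7001], [0.0000, 0.0000, 5.5827]]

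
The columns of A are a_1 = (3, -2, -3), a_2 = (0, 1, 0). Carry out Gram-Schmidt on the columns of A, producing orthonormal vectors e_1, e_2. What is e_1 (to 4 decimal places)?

e_1 = (0.6396, -0.4264, -0.6396)

a_1 = (3, -2, -3); ‖a_1‖ = 4.6904, so e_1 = (0.6396, -0.4264, -0.6396).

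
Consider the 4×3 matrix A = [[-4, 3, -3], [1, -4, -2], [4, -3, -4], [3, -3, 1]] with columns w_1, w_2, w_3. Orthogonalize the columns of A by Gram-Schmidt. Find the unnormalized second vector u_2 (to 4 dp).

u_2 = (-0.5238, -3.1190, 0.5238, -0.3571)

e_1 = w_1/‖w_1‖ = (-4, 1, 4, 3)/6.4807 = (-0.6172, 0.1543, 0.6172, 0.4629).
r_{12} = e_1·w_2 = -5.7092.
u_2 = w_2 + 5.7092·e_1 = (-0.5238, -3.1190, 0.5238, -0.3571).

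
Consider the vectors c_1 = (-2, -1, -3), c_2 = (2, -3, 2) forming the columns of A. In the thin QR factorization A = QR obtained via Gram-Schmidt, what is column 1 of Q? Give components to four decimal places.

c_1 = (-2, -1, -3); ‖c_1‖ = 3.7417, so q_1 = (-0.5345, -0.2673, -0.8018).

q_1 = (-0.5345, -0.2673, -0.8018)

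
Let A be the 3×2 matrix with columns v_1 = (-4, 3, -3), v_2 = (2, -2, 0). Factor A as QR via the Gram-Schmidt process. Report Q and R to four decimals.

Q = [[-0.6860, 0.2361], [0.5145, -0.5115], [-0.5145, -0.8262]], R = [[5.8310, -2.4010], [0.0000, 1.4951]]

v_1 = (-4, 3, -3); ‖v_1‖ = 5.8310, so q_1 = (-0.6860, 0.5145, -0.5145).
q_1·v_2 = (-0.6860)·2 + 0.5145·(-2) + (-0.5145)·0 = -2.4010.
u_2 = v_2 + 2.4010·q_1 = (0.3529, -0.7647, -1.2353).
‖u_2‖ = 1.4951, so q_2 = (0.2361, -0.5115, -0.8262).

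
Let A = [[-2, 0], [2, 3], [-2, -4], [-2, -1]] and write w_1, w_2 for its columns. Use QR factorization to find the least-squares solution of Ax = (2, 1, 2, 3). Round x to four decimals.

x = (-1.1500, 0.4000)

e_1 = w_1/‖w_1‖ = (-2, 2, -2, -2)/4.0000 = (-0.5000, 0.5000, -0.5000, -0.5000).
r_{12} = e_1·w_2 = 4.0000.
u_2 = w_2 − 4.0000·e_1 = (2.0000, 1.0000, -2.0000, 1.0000).
‖u_2‖ = 3.1623, so e_2 = (0.6325, 0.3162, -0.6325, 0.3162).
Qᵀb = (-3.0000, 1.2649).
Back-substitute: x_2 = 1.2649/3.1623 = 0.4000.
x_1 = (-3.0000 − 4.0000·0.4000)/4.0000 = -1.1500.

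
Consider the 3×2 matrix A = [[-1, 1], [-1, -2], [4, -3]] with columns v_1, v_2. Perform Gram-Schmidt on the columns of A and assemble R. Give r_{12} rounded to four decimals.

e_1 = v_1/‖v_1‖ = (-1, -1, 4)/4.2426 = (-0.2357, -0.2357, 0.9428).
r_{12} = e_1·v_2 = -2.5927.

r_{12} = -2.5927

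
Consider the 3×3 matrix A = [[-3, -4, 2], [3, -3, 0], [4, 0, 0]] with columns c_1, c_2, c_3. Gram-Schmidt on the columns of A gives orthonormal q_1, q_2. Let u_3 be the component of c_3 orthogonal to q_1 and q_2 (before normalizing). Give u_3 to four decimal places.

c_1 = (-3, 3, 4); ‖c_1‖ = 5.8310, so q_1 = (-0.5145, 0.5145, 0.6860).
q_1·c_2 = (-0.5145)·(-4) + 0.5145·(-3) + 0.6860·0 = 0.5145.
u_2 = c_2 − 0.5145·q_1 = (-3.7353, -3.2647, -0.3529).
‖u_2‖ = 4.9735, so q_2 = (-0.7510, -0.6564, -0.0710).
q_1·c_3 = (-0.5145)·2 + 0.5145·0 + 0.6860·0 = -1.0290; q_2·c_3 = (-0.7510)·2 + (-0.6564)·0 + (-0.0710)·0 = -1.5021.
u_3 = c_3 + 1.0290·q_1 + 1.5021·q_2 = (0.3424, -0.4566, 0.5993).

u_3 = (0.3424, -0.4566, 0.5993)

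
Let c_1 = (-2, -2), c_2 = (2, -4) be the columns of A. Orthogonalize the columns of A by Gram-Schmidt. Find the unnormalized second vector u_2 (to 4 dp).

u_2 = (3.0000, -3.0000)

c_1 = (-2, -2); ‖c_1‖ = 2.8284, so q_1 = (-0.7071, -0.7071).
q_1·c_2 = (-0.7071)·2 + (-0.7071)·(-4) = 1.4142.
u_2 = c_2 − 1.4142·q_1 = (3.0000, -3.0000).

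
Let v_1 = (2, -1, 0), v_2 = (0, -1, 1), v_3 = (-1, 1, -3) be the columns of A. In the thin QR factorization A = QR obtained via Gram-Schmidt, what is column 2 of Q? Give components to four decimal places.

e_2 = (-0.2981, -0.5963, 0.7454)

e_1 = v_1/‖v_1‖ = (2, -1, 0)/2.2361 = (0.8944, -0.4472, 0.0000).
r_{12} = e_1·v_2 = 0.4472.
u_2 = v_2 − 0.4472·e_1 = (-0.4000, -0.8000, 1.0000).
‖u_2‖ = 1.3416, so e_2 = (-0.2981, -0.5963, 0.7454).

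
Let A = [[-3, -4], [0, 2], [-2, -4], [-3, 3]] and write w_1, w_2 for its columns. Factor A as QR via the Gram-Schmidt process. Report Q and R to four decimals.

Q = [[-0.6396, -0.3978], [0.0000, 0.3182], [-0.4264, -0.4773], [-0.6396, 0.7160]], R = [[4.6904, 2.3452], [0.0000, 6.2849]]

w_1 = (-3, 0, -2, -3); ‖w_1‖ = 4.6904, so e_1 = (-0.6396, 0.0000, -0.4264, -0.6396).
e_1·w_2 = (-0.6396)·(-4) + 0.0000·2 + (-0.4264)·(-4) + (-0.6396)·3 = 2.3452.
u_2 = w_2 − 2.3452·e_1 = (-2.5000, 2.0000, -3.0000, 4.5000).
‖u_2‖ = 6.2849, so e_2 = (-0.3978, 0.3182, -0.4773, 0.7160).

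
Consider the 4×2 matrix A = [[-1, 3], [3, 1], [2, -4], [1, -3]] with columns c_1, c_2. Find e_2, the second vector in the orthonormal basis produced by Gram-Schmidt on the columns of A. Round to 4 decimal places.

e_1 = c_1/‖c_1‖ = (-1, 3, 2, 1)/3.8730 = (-0.2582, 0.7746, 0.5164, 0.2582).
r_{12} = e_1·c_2 = -2.8402.
u_2 = c_2 + 2.8402·e_1 = (2.2667, 3.2000, -2.5333, -2.2667).
‖u_2‖ = 5.1897, so e_2 = (0.4368, 0.6166, -0.4881, -0.4368).

e_2 = (0.4368, 0.6166, -0.4881, -0.4368)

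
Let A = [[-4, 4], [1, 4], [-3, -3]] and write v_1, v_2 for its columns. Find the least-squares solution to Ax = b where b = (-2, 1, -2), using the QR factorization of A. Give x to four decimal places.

v_1 = (-4, 1, -3); ‖v_1‖ = 5.0990, so e_1 = (-0.7845, 0.1961, -0.5883).
e_1·v_2 = (-0.7845)·4 + 0.1961·4 + (-0.5883)·(-3) = -0.5883.
u_2 = v_2 + 0.5883·e_1 = (3.5385, 4.1154, -3.3462).
‖u_2‖ = 6.3760, so e_2 = (0.5550, 0.6454, -0.5248).
Qᵀb = (2.9417, 0.5851).
Back-substitute: x_2 = 0.5851/6.3760 = 0.0918.
x_1 = (2.9417 + 0.5883·0.0918)/5.0990 = 0.5875.

x = (0.5875, 0.0918)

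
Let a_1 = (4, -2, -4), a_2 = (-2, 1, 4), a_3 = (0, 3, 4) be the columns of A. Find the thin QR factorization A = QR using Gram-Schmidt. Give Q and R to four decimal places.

a_1 = (4, -2, -4); ‖a_1‖ = 6.0000, so q_1 = (0.6667, -0.3333, -0.6667).
q_1·a_2 = 0.6667·(-2) + (-0.3333)·1 + (-0.6667)·4 = -4.3333.
u_2 = a_2 + 4.3333·q_1 = (0.8889, -0.4444, 1.1111).
‖u_2‖ = 1.4907, so q_2 = (0.5963, -0.2981, 0.7454).
q_1·a_3 = 0.6667·0 + (-0.3333)·3 + (-0.6667)·4 = -3.6667; q_2·a_3 = 0.5963·0 + (-0.2981)·3 + 0.7454·4 = 2.0870.
u_3 = a_3 + 3.6667·q_1 − 2.0870·q_2 = (1.2000, 2.4000, 0.0000).
‖u_3‖ = 2.6833, so q_3 = (0.4472, 0.8944, 0.0000).

Q = [[0.6667, 0.5963, 0.4472], [-0.3333, -0.2981, 0.8944], [-0.6667, 0.7454, 0.0000]], R = [[6.0000, -4.3333, -3.6667], [0.0000, 1.4907, 2.0870], [0.0000, 0.0000, 2.6833]]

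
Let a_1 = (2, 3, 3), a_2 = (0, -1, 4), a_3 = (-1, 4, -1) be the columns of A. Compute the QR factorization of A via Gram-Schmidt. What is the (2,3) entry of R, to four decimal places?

r_{23} = -2.9768

e_1 = a_1/‖a_1‖ = (2, 3, 3)/4.6904 = (0.4264, 0.6396, 0.6396).
r_{12} = e_1·a_2 = 1.9188.
u_2 = a_2 − 1.9188·e_1 = (-0.8182, -2.2273, 2.7727).
‖u_2‖ = 3.6494, so e_2 = (-0.2242, -0.6103, 0.7598).
r_{23} = e_2·a_3 = -2.9768.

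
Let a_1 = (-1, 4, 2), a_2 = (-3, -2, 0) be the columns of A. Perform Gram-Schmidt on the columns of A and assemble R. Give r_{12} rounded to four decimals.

a_1 = (-1, 4, 2); ‖a_1‖ = 4.5826, so e_1 = (-0.2182, 0.8729, 0.4364).
r_{12} = e_1·a_2 = -1.0911.

r_{12} = -1.0911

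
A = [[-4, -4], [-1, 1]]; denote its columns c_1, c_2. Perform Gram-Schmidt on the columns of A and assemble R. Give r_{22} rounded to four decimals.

r_{22} = 1.9403

e_1 = c_1/‖c_1‖ = (-4, -1)/4.1231 = (-0.9701, -0.2425).
r_{12} = e_1·c_2 = 3.6380.
u_2 = c_2 − 3.6380·e_1 = (-0.4706, 1.8824).
r_{22} = ‖u_2‖ = 1.9403.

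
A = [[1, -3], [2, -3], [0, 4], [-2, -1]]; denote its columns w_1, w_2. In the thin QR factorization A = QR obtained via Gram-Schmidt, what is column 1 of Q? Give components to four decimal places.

q_1 = (0.3333, 0.6667, 0.0000, -0.6667)

w_1 = (1, 2, 0, -2); ‖w_1‖ = 3.0000, so q_1 = (0.3333, 0.6667, 0.0000, -0.6667).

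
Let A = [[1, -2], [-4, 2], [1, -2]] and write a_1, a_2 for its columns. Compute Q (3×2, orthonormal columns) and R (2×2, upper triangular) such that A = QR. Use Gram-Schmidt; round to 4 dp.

Q = [[0.2357, -0.6667], [-0.9428, -0.3333], [0.2357, -0.6667]], R = [[4.2426, -2.8284], [0.0000, 2.0000]]

a_1 = (1, -4, 1); ‖a_1‖ = 4.2426, so q_1 = (0.2357, -0.9428, 0.2357).
q_1·a_2 = 0.2357·(-2) + (-0.9428)·2 + 0.2357·(-2) = -2.8284.
u_2 = a_2 + 2.8284·q_1 = (-1.3333, -0.6667, -1.3333).
‖u_2‖ = 2.0000, so q_2 = (-0.6667, -0.3333, -0.6667).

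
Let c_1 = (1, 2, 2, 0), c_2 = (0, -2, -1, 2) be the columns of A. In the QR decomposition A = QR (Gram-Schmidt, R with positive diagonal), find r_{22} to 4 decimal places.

c_1 = (1, 2, 2, 0); ‖c_1‖ = 3.0000, so e_1 = (0.3333, 0.6667, 0.6667, 0.0000).
e_1·c_2 = 0.3333·0 + 0.6667·(-2) + 0.6667·(-1) + 0.0000·2 = -2.0000.
u_2 = c_2 + 2.0000·e_1 = (0.6667, -0.6667, 0.3333, 2.0000).
r_{22} = ‖u_2‖ = 2.2361.

r_{22} = 2.2361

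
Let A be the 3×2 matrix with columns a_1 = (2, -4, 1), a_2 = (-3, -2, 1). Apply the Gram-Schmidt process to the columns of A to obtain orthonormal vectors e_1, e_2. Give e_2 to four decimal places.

e_2 = (-0.8919, -0.3878, 0.2327)

e_1 = a_1/‖a_1‖ = (2, -4, 1)/4.5826 = (0.4364, -0.8729, 0.2182).
r_{12} = e_1·a_2 = 0.6547.
u_2 = a_2 − 0.6547·e_1 = (-3.2857, -1.4286, 0.8571).
‖u_2‖ = 3.6839, so e_2 = (-0.8919, -0.3878, 0.2327).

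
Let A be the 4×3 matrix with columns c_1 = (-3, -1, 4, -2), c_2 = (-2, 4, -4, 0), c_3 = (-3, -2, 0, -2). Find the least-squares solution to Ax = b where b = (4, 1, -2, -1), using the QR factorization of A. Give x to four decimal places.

x = (-0.5983, -0.1323, -0.1935)

c_1 = (-3, -1, 4, -2); ‖c_1‖ = 5.4772, so e_1 = (-0.5477, -0.1826, 0.7303, -0.3651).
e_1·c_2 = (-0.5477)·(-2) + (-0.1826)·4 + 0.7303·(-4) + (-0.3651)·0 = -2.5560.
u_2 = c_2 + 2.5560·e_1 = (-3.4000, 3.5333, -2.1333, -0.9333).
‖u_2‖ = 5.4283, so e_2 = (-0.6263, 0.6509, -0.3930, -0.1719).
e_1·c_3 = (-0.5477)·(-3) + (-0.1826)·(-2) + 0.7303·0 + (-0.3651)·(-2) = 2.7386; e_2·c_3 = (-0.6263)·(-3) + 0.6509·(-2) + (-0.3930)·0 + (-0.1719)·(-2) = 0.9211.
u_3 = c_3 − 2.7386·e_1 − 0.9211·e_2 = (-0.9231, -2.0995, -1.6380, -0.8416).
‖u_3‖ = 2.9414, so e_3 = (-0.3138, -0.7138, -0.5569, -0.2861).
Qᵀb = (-3.4689, -0.8965, -0.5692).
Back-substitute: x_3 = -0.5692/2.9414 = -0.1935.
x_2 = (-0.8965 − 0.9211·(-0.1935))/5.4283 = -0.1323.
x_1 = (-3.4689 + 2.5560·(-0.1323) − 2.7386·(-0.1935))/5.4772 = -0.5983.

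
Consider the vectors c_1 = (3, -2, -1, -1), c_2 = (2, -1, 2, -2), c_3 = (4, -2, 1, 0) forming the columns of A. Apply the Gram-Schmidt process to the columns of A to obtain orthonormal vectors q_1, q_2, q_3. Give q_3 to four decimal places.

q_3 = (0.4001, -0.0150, 0.4113, 0.8189)

c_1 = (3, -2, -1, -1); ‖c_1‖ = 3.8730, so q_1 = (0.7746, -0.5164, -0.2582, -0.2582).
q_1·c_2 = 0.7746·2 + (-0.5164)·(-1) + (-0.2582)·2 + (-0.2582)·(-2) = 2.0656.
u_2 = c_2 − 2.0656·q_1 = (0.4000, 0.0667, 2.5333, -1.4667).
‖u_2‖ = 2.9552, so q_2 = (0.1354, 0.0226, 0.8572, -0.4963).
q_1·c_3 = 0.7746·4 + (-0.5164)·(-2) + (-0.2582)·1 + (-0.2582)·0 = 3.8730; q_2·c_3 = 0.1354·4 + 0.0226·(-2) + 0.8572·1 + (-0.4963)·0 = 1.3535.
u_3 = c_3 − 3.8730·q_1 − 1.3535·q_2 = (0.8168, -0.0305, 0.8397, 1.6718).
‖u_3‖ = 2.0416, so q_3 = (0.4001, -0.0150, 0.4113, 0.8189).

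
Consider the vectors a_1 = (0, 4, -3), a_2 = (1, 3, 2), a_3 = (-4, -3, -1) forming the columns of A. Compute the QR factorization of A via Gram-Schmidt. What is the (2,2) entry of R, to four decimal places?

q_1 = a_1/‖a_1‖ = (0, 4, -3)/5.0000 = (0.0000, 0.8000, -0.6000).
r_{12} = q_1·a_2 = 1.2000.
u_2 = a_2 − 1.2000·q_1 = (1.0000, 2.0400, 2.7200).
r_{22} = ‖u_2‖ = 3.5440.

r_{22} = 3.5440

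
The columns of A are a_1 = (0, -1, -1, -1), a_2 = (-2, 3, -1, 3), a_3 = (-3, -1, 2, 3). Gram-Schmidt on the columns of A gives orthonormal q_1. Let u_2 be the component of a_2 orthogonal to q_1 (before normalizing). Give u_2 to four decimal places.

a_1 = (0, -1, -1, -1); ‖a_1‖ = 1.7321, so q_1 = (0.0000, -0.5774, -0.5774, -0.5774).
q_1·a_2 = 0.0000·(-2) + (-0.5774)·3 + (-0.5774)·(-1) + (-0.5774)·3 = -2.8868.
u_2 = a_2 + 2.8868·q_1 = (-2.0000, 1.3333, -2.6667, 1.3333).

u_2 = (-2.0000, 1.3333, -2.6667, 1.3333)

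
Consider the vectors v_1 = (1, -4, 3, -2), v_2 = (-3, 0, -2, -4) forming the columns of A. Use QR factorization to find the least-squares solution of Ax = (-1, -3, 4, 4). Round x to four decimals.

x = (0.4764, -0.7077)

e_1 = v_1/‖v_1‖ = (1, -4, 3, -2)/5.4772 = (0.1826, -0.7303, 0.5477, -0.3651).
r_{12} = e_1·v_2 = -0.1826.
u_2 = v_2 + 0.1826·e_1 = (-2.9667, -0.1333, -1.9000, -4.0667).
‖u_2‖ = 5.3821, so e_2 = (-0.5512, -0.0248, -0.3530, -0.7556).
Qᵀb = (2.7386, -3.8089).
Back-substitute: x_2 = -3.8089/5.3821 = -0.7077.
x_1 = (2.7386 + 0.1826·(-0.7077))/5.4772 = 0.4764.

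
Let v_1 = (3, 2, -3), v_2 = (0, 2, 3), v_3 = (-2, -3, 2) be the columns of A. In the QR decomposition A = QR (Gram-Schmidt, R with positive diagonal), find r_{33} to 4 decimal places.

v_1 = (3, 2, -3); ‖v_1‖ = 4.6904, so q_1 = (0.6396, 0.4264, -0.6396).
q_1·v_2 = 0.6396·0 + 0.4264·2 + (-0.6396)·3 = -1.0660.
u_2 = v_2 + 1.0660·q_1 = (0.6818, 2.4545, 2.3182).
‖u_2‖ = 3.4444, so q_2 = (0.1980, 0.7126, 0.6730).
q_1·v_3 = 0.6396·(-2) + 0.4264·(-3) + (-0.6396)·2 = -3.8376; q_2·v_3 = 0.1980·(-2) + 0.7126·(-3) + 0.6730·2 = -1.1877.
u_3 = v_3 + 3.8376·q_1 + 1.1877·q_2 = (0.6897, -0.5172, 0.3448).
r_{33} = ‖u_3‖ = 0.9285.

r_{33} = 0.9285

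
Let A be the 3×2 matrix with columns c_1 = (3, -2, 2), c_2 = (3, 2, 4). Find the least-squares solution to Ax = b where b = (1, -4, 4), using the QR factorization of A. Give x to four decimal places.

x = (1.2593, -0.1852)

c_1 = (3, -2, 2); ‖c_1‖ = 4.1231, so e_1 = (0.7276, -0.4851, 0.4851).
e_1·c_2 = 0.7276·3 + (-0.4851)·2 + 0.4851·4 = 3.1530.
u_2 = c_2 − 3.1530·e_1 = (0.7059, 3.5294, 2.4706).
‖u_2‖ = 4.3656, so e_2 = (0.1617, 0.8085, 0.5659).
Qᵀb = (4.6082, -0.8085).
Back-substitute: x_2 = -0.8085/4.3656 = -0.1852.
x_1 = (4.6082 − 3.1530·(-0.1852))/4.1231 = 1.2593.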